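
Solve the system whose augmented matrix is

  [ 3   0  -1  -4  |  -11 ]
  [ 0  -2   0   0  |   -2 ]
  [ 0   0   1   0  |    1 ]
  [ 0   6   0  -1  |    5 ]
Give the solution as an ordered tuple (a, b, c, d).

(-2, 1, 1, 1)

ρ1 := 1/3·ρ1
ρ2 := -1/2·ρ2
ρ4 := ρ4 − 6·ρ2
ρ4 := -1·ρ4
ρ1 := ρ1 + 4/3·ρ4
ρ1 := ρ1 + 1/3·ρ3
Reading off the last column: a = -2, b = 1, c = 1, d = 1.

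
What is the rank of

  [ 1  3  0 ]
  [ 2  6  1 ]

ρ2 → ρ2 − 2·ρ1
  [ 1  3  0 ]
  [ 0  0  1 ]
The reduced form has 2 nonzero rows.

rank = 2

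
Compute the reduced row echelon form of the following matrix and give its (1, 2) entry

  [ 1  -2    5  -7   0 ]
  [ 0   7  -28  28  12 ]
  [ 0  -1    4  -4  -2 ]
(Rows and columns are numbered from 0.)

-4

R2 ← 1/7·R2
  [ 1  -2   5  -7     0 ]
  [ 0   1  -4   4  12/7 ]
  [ 0  -1   4  -4    -2 ]
R3 ← R3 + R2
  [ 1  -2   5  -7     0 ]
  [ 0   1  -4   4  12/7 ]
  [ 0   0   0   0  -2/7 ]
R3 ← -7/2·R3
  [ 1  -2   5  -7     0 ]
  [ 0   1  -4   4  12/7 ]
  [ 0   0   0   0     1 ]
R2 ← R2 − 12/7·R3
  [ 1  -2   5  -7  0 ]
  [ 0   1  -4   4  0 ]
  [ 0   0   0   0  1 ]
R1 ← R1 + 2·R2
  [ 1  0  -3  1  0 ]
  [ 0  1  -4  4  0 ]
  [ 0  0   0  0  1 ]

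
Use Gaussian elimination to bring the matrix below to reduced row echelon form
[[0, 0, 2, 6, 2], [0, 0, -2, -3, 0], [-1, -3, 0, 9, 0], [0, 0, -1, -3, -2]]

[[1, 3, 0, 0, 0], [0, 0, 1, 0, 0], [0, 0, 0, 1, 0], [0, 0, 0, 0, 1]]

R1 ↔ R3
  [ -1  -3   0   9   0 ]
  [  0   0  -2  -3   0 ]
  [  0   0   2   6   2 ]
  [  0   0  -1  -3  -2 ]
R1 := -1·R1
  [ 1  3   0  -9   0 ]
  [ 0  0  -2  -3   0 ]
  [ 0  0   2   6   2 ]
  [ 0  0  -1  -3  -2 ]
R2 := -1/2·R2
  [ 1  3   0   -9   0 ]
  [ 0  0   1  3/2   0 ]
  [ 0  0   2    6   2 ]
  [ 0  0  -1   -3  -2 ]
R3 := R3 − 2·R2
  [ 1  3   0   -9   0 ]
  [ 0  0   1  3/2   0 ]
  [ 0  0   0    3   2 ]
  [ 0  0  -1   -3  -2 ]
R4 := R4 + R2
  [ 1  3  0    -9   0 ]
  [ 0  0  1   3/2   0 ]
  [ 0  0  0     3   2 ]
  [ 0  0  0  -3/2  -2 ]
R3 := 1/3·R3
  [ 1  3  0    -9    0 ]
  [ 0  0  1   3/2    0 ]
  [ 0  0  0     1  2/3 ]
  [ 0  0  0  -3/2   -2 ]
R4 := R4 + 3/2·R3
  [ 1  3  0   -9    0 ]
  [ 0  0  1  3/2    0 ]
  [ 0  0  0    1  2/3 ]
  [ 0  0  0    0   -1 ]
R4 := -1·R4
  [ 1  3  0   -9    0 ]
  [ 0  0  1  3/2    0 ]
  [ 0  0  0    1  2/3 ]
  [ 0  0  0    0    1 ]
R3 := R3 − 2/3·R4
  [ 1  3  0   -9  0 ]
  [ 0  0  1  3/2  0 ]
  [ 0  0  0    1  0 ]
  [ 0  0  0    0  1 ]
R2 := R2 − 3/2·R3
  [ 1  3  0  -9  0 ]
  [ 0  0  1   0  0 ]
  [ 0  0  0   1  0 ]
  [ 0  0  0   0  1 ]
R1 := R1 + 9·R3
  [ 1  3  0  0  0 ]
  [ 0  0  1  0  0 ]
  [ 0  0  0  1  0 ]
  [ 0  0  0  0  1 ]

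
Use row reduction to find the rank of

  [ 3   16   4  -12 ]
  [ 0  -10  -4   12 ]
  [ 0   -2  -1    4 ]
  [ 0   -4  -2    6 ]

R1 -> 1/3·R1
  [ 1  16/3  4/3  -4 ]
  [ 0   -10   -4  12 ]
  [ 0    -2   -1   4 ]
  [ 0    -4   -2   6 ]
R2 -> -1/10·R2
  [ 1  16/3  4/3    -4 ]
  [ 0     1  2/5  -6/5 ]
  [ 0    -2   -1     4 ]
  [ 0    -4   -2     6 ]
R3 -> R3 + 2·R2
  [ 1  16/3   4/3    -4 ]
  [ 0     1   2/5  -6/5 ]
  [ 0     0  -1/5   8/5 ]
  [ 0    -4    -2     6 ]
R4 -> R4 + 4·R2
  [ 1  16/3   4/3    -4 ]
  [ 0     1   2/5  -6/5 ]
  [ 0     0  -1/5   8/5 ]
  [ 0     0  -2/5   6/5 ]
R3 -> -5·R3
  [ 1  16/3   4/3    -4 ]
  [ 0     1   2/5  -6/5 ]
  [ 0     0     1    -8 ]
  [ 0     0  -2/5   6/5 ]
R4 -> R4 + 2/5·R3
  [ 1  16/3  4/3    -4 ]
  [ 0     1  2/5  -6/5 ]
  [ 0     0    1    -8 ]
  [ 0     0    0    -2 ]
R4 -> -1/2·R4
  [ 1  16/3  4/3    -4 ]
  [ 0     1  2/5  -6/5 ]
  [ 0     0    1    -8 ]
  [ 0     0    0     1 ]
R3 -> R3 + 8·R4
  [ 1  16/3  4/3    -4 ]
  [ 0     1  2/5  -6/5 ]
  [ 0     0    1     0 ]
  [ 0     0    0     1 ]
R2 -> R2 + 6/5·R4
  [ 1  16/3  4/3  -4 ]
  [ 0     1  2/5   0 ]
  [ 0     0    1   0 ]
  [ 0     0    0   1 ]
R1 -> R1 + 4·R4
  [ 1  16/3  4/3  0 ]
  [ 0     1  2/5  0 ]
  [ 0     0    1  0 ]
  [ 0     0    0  1 ]
R2 -> R2 − 2/5·R3
  [ 1  16/3  4/3  0 ]
  [ 0     1    0  0 ]
  [ 0     0    1  0 ]
  [ 0     0    0  1 ]
R1 -> R1 − 4/3·R3
  [ 1  16/3  0  0 ]
  [ 0     1  0  0 ]
  [ 0     0  1  0 ]
  [ 0     0  0  1 ]
R1 -> R1 − 16/3·R2
  [ 1  0  0  0 ]
  [ 0  1  0  0 ]
  [ 0  0  1  0 ]
  [ 0  0  0  1 ]
The reduced form has 4 nonzero rows.

rank = 4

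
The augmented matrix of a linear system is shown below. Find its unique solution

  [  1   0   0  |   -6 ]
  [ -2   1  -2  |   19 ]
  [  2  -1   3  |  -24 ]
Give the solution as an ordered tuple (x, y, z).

r2 -> r2 + 2·r1
  [ 1   0   0  |   -6 ]
  [ 0   1  -2  |    7 ]
  [ 2  -1   3  |  -24 ]
r3 -> r3 − 2·r1
  [ 1   0   0  |   -6 ]
  [ 0   1  -2  |    7 ]
  [ 0  -1   3  |  -12 ]
r3 -> r3 + r2
  [ 1  0   0  |  -6 ]
  [ 0  1  -2  |   7 ]
  [ 0  0   1  |  -5 ]
r2 -> r2 + 2·r3
  [ 1  0  0  |  -6 ]
  [ 0  1  0  |  -3 ]
  [ 0  0  1  |  -5 ]
Reading off the last column: x = -6, y = -3, z = -5.

(-6, -3, -5)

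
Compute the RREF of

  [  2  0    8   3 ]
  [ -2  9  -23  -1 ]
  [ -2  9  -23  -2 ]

[[1, 0, 4, 0], [0, 1, -5/3, 0], [0, 0, 0, 1]]

Multiply R1 by 1/2.
  [  1  0    4  3/2 ]
  [ -2  9  -23   -1 ]
  [ -2  9  -23   -2 ]
Add 2 times R1 to R2.
  [  1  0    4  3/2 ]
  [  0  9  -15    2 ]
  [ -2  9  -23   -2 ]
Add 2 times R1 to R3.
  [ 1  0    4  3/2 ]
  [ 0  9  -15    2 ]
  [ 0  9  -15    1 ]
Multiply R2 by 1/9.
  [ 1  0     4  3/2 ]
  [ 0  1  -5/3  2/9 ]
  [ 0  9   -15    1 ]
Subtract 9 times R2 from R3.
  [ 1  0     4  3/2 ]
  [ 0  1  -5/3  2/9 ]
  [ 0  0     0   -1 ]
Multiply R3 by -1.
  [ 1  0     4  3/2 ]
  [ 0  1  -5/3  2/9 ]
  [ 0  0     0    1 ]
Subtract 2/9 times R3 from R2.
  [ 1  0     4  3/2 ]
  [ 0  1  -5/3    0 ]
  [ 0  0     0    1 ]
Subtract 3/2 times R3 from R1.
  [ 1  0     4  0 ]
  [ 0  1  -5/3  0 ]
  [ 0  0     0  1 ]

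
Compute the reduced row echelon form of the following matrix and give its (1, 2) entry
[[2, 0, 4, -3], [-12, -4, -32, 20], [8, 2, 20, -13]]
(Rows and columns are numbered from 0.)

2

Multiply R1 by 1/2.
  [   1   0    2  -3/2 ]
  [ -12  -4  -32    20 ]
  [   8   2   20   -13 ]
Add 12 times R1 to R2.
  [ 1   0   2  -3/2 ]
  [ 0  -4  -8     2 ]
  [ 8   2  20   -13 ]
Subtract 8 times R1 from R3.
  [ 1   0   2  -3/2 ]
  [ 0  -4  -8     2 ]
  [ 0   2   4    -1 ]
Multiply R2 by -1/4.
  [ 1  0  2  -3/2 ]
  [ 0  1  2  -1/2 ]
  [ 0  2  4    -1 ]
Subtract 2 times R2 from R3.
  [ 1  0  2  -3/2 ]
  [ 0  1  2  -1/2 ]
  [ 0  0  0     0 ]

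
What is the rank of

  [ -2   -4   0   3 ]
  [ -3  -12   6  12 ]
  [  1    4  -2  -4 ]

rank = 2

R1 ← -1/2·R1
  [  1    2   0  -3/2 ]
  [ -3  -12   6    12 ]
  [  1    4  -2    -4 ]
R2 ← R2 + 3·R1
  [ 1   2   0  -3/2 ]
  [ 0  -6   6  15/2 ]
  [ 1   4  -2    -4 ]
R3 ← R3 − R1
  [ 1   2   0  -3/2 ]
  [ 0  -6   6  15/2 ]
  [ 0   2  -2  -5/2 ]
R2 ← -1/6·R2
  [ 1  2   0  -3/2 ]
  [ 0  1  -1  -5/4 ]
  [ 0  2  -2  -5/2 ]
R3 ← R3 − 2·R2
  [ 1  2   0  -3/2 ]
  [ 0  1  -1  -5/4 ]
  [ 0  0   0     0 ]
R1 ← R1 − 2·R2
  [ 1  0   2     1 ]
  [ 0  1  -1  -5/4 ]
  [ 0  0   0     0 ]
The reduced form has 2 nonzero rows.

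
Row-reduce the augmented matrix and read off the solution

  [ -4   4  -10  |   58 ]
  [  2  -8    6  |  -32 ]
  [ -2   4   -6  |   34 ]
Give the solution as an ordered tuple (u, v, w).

Multiply ρ1 by -1/4.
  [  1  -1  5/2  |  -29/2 ]
  [  2  -8    6  |    -32 ]
  [ -2   4   -6  |     34 ]
Subtract 2 times ρ1 from ρ2.
  [  1  -1  5/2  |  -29/2 ]
  [  0  -6    1  |     -3 ]
  [ -2   4   -6  |     34 ]
Add 2 times ρ1 to ρ3.
  [ 1  -1  5/2  |  -29/2 ]
  [ 0  -6    1  |     -3 ]
  [ 0   2   -1  |      5 ]
Multiply ρ2 by -1/6.
  [ 1  -1   5/2  |  -29/2 ]
  [ 0   1  -1/6  |    1/2 ]
  [ 0   2    -1  |      5 ]
Subtract 2 times ρ2 from ρ3.
  [ 1  -1   5/2  |  -29/2 ]
  [ 0   1  -1/6  |    1/2 ]
  [ 0   0  -2/3  |      4 ]
Multiply ρ3 by -3/2.
  [ 1  -1   5/2  |  -29/2 ]
  [ 0   1  -1/6  |    1/2 ]
  [ 0   0     1  |     -6 ]
Add 1/6 times ρ3 to ρ2.
  [ 1  -1  5/2  |  -29/2 ]
  [ 0   1    0  |   -1/2 ]
  [ 0   0    1  |     -6 ]
Subtract 5/2 times ρ3 from ρ1.
  [ 1  -1  0  |   1/2 ]
  [ 0   1  0  |  -1/2 ]
  [ 0   0  1  |    -6 ]
Add ρ2 to ρ1.
  [ 1  0  0  |     0 ]
  [ 0  1  0  |  -1/2 ]
  [ 0  0  1  |    -6 ]
Reading off the last column: u = 0, v = -1/2, w = -6.

(0, -1/2, -6)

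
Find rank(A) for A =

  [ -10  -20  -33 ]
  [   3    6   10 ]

R1 := -1/10·R1
  [ 1  2  33/10 ]
  [ 3  6     10 ]
R2 := R2 − 3·R1
  [ 1  2  33/10 ]
  [ 0  0   1/10 ]
R2 := 10·R2
  [ 1  2  33/10 ]
  [ 0  0      1 ]
R1 := R1 − 33/10·R2
  [ 1  2  0 ]
  [ 0  0  1 ]
The reduced form has 2 nonzero rows.

rank = 2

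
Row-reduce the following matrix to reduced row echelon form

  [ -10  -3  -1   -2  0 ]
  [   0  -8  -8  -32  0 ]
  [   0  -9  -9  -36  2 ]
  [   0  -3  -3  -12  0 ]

R1 -> -1/10·R1
  [ 1  3/10  1/10  1/5  0 ]
  [ 0    -8    -8  -32  0 ]
  [ 0    -9    -9  -36  2 ]
  [ 0    -3    -3  -12  0 ]
R2 -> -1/8·R2
  [ 1  3/10  1/10  1/5  0 ]
  [ 0     1     1    4  0 ]
  [ 0    -9    -9  -36  2 ]
  [ 0    -3    -3  -12  0 ]
R3 -> R3 + 9·R2
  [ 1  3/10  1/10  1/5  0 ]
  [ 0     1     1    4  0 ]
  [ 0     0     0    0  2 ]
  [ 0    -3    -3  -12  0 ]
R4 -> R4 + 3·R2
  [ 1  3/10  1/10  1/5  0 ]
  [ 0     1     1    4  0 ]
  [ 0     0     0    0  2 ]
  [ 0     0     0    0  0 ]
R3 -> 1/2·R3
  [ 1  3/10  1/10  1/5  0 ]
  [ 0     1     1    4  0 ]
  [ 0     0     0    0  1 ]
  [ 0     0     0    0  0 ]
R1 -> R1 − 3/10·R2
  [ 1  0  -1/5  -1  0 ]
  [ 0  1     1   4  0 ]
  [ 0  0     0   0  1 ]
  [ 0  0     0   0  0 ]

[[1, 0, -1/5, -1, 0], [0, 1, 1, 4, 0], [0, 0, 0, 0, 1], [0, 0, 0, 0, 0]]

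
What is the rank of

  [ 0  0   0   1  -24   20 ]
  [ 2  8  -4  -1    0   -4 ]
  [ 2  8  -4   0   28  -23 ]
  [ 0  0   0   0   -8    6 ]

Swap R1 and R2.
  [ 2  8  -4  -1    0   -4 ]
  [ 0  0   0   1  -24   20 ]
  [ 2  8  -4   0   28  -23 ]
  [ 0  0   0   0   -8    6 ]
Multiply R1 by 1/2.
  [ 1  4  -2  -1/2    0   -2 ]
  [ 0  0   0     1  -24   20 ]
  [ 2  8  -4     0   28  -23 ]
  [ 0  0   0     0   -8    6 ]
Subtract 2 times R1 from R3.
  [ 1  4  -2  -1/2    0   -2 ]
  [ 0  0   0     1  -24   20 ]
  [ 0  0   0     1   28  -19 ]
  [ 0  0   0     0   -8    6 ]
Subtract R2 from R3.
  [ 1  4  -2  -1/2    0   -2 ]
  [ 0  0   0     1  -24   20 ]
  [ 0  0   0     0   52  -39 ]
  [ 0  0   0     0   -8    6 ]
Multiply R3 by 1/52.
  [ 1  4  -2  -1/2    0    -2 ]
  [ 0  0   0     1  -24    20 ]
  [ 0  0   0     0    1  -3/4 ]
  [ 0  0   0     0   -8     6 ]
Add 8 times R3 to R4.
  [ 1  4  -2  -1/2    0    -2 ]
  [ 0  0   0     1  -24    20 ]
  [ 0  0   0     0    1  -3/4 ]
  [ 0  0   0     0    0     0 ]
Add 24 times R3 to R2.
  [ 1  4  -2  -1/2  0    -2 ]
  [ 0  0   0     1  0     2 ]
  [ 0  0   0     0  1  -3/4 ]
  [ 0  0   0     0  0     0 ]
Add 1/2 times R2 to R1.
  [ 1  4  -2  0  0    -1 ]
  [ 0  0   0  1  0     2 ]
  [ 0  0   0  0  1  -3/4 ]
  [ 0  0   0  0  0     0 ]
The reduced form has 3 nonzero rows.

rank = 3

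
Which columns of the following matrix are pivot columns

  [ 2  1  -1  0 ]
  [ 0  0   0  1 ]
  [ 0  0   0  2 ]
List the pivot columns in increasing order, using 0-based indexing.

R1 → 1/2·R1
R3 → R3 − 2·R2
Pivot columns are the columns containing a leading 1.

0, 3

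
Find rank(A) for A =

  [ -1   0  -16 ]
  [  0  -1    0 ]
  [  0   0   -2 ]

rank = 3

ρ1 -> -1·ρ1
  [ 1   0  16 ]
  [ 0  -1   0 ]
  [ 0   0  -2 ]
ρ2 -> -1·ρ2
  [ 1  0  16 ]
  [ 0  1   0 ]
  [ 0  0  -2 ]
ρ3 -> -1/2·ρ3
  [ 1  0  16 ]
  [ 0  1   0 ]
  [ 0  0   1 ]
ρ1 -> ρ1 − 16·ρ3
  [ 1  0  0 ]
  [ 0  1  0 ]
  [ 0  0  1 ]
The reduced form has 3 nonzero rows.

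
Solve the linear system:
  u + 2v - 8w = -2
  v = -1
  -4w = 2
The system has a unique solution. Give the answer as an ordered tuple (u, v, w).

(-4, -1, -1/2)

Form the augmented matrix and row-reduce:
  [ 1  2  -8  |  -2 ]
  [ 0  1   0  |  -1 ]
  [ 0  0  -4  |   2 ]
ρ3 := -1/4·ρ3
  [ 1  2  -8  |    -2 ]
  [ 0  1   0  |    -1 ]
  [ 0  0   1  |  -1/2 ]
ρ1 := ρ1 + 8·ρ3
  [ 1  2  0  |    -6 ]
  [ 0  1  0  |    -1 ]
  [ 0  0  1  |  -1/2 ]
ρ1 := ρ1 − 2·ρ2
  [ 1  0  0  |    -4 ]
  [ 0  1  0  |    -1 ]
  [ 0  0  1  |  -1/2 ]
Reading off the last column: u = -4, v = -1, w = -1/2.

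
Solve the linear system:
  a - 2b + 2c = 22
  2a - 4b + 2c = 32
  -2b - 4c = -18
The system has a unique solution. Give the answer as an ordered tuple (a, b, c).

Form the augmented matrix and row-reduce:
  [ 1  -2   2  |   22 ]
  [ 2  -4   2  |   32 ]
  [ 0  -2  -4  |  -18 ]
R2 -> R2 − 2·R1
  [ 1  -2   2  |   22 ]
  [ 0   0  -2  |  -12 ]
  [ 0  -2  -4  |  -18 ]
R2 ↔ R3
  [ 1  -2   2  |   22 ]
  [ 0  -2  -4  |  -18 ]
  [ 0   0  -2  |  -12 ]
R2 -> -1/2·R2
  [ 1  -2   2  |   22 ]
  [ 0   1   2  |    9 ]
  [ 0   0  -2  |  -12 ]
R3 -> -1/2·R3
  [ 1  -2  2  |  22 ]
  [ 0   1  2  |   9 ]
  [ 0   0  1  |   6 ]
R2 -> R2 − 2·R3
  [ 1  -2  2  |  22 ]
  [ 0   1  0  |  -3 ]
  [ 0   0  1  |   6 ]
R1 -> R1 − 2·R3
  [ 1  -2  0  |  10 ]
  [ 0   1  0  |  -3 ]
  [ 0   0  1  |   6 ]
R1 -> R1 + 2·R2
  [ 1  0  0  |   4 ]
  [ 0  1  0  |  -3 ]
  [ 0  0  1  |   6 ]
Reading off the last column: a = 4, b = -3, c = 6.

(4, -3, 6)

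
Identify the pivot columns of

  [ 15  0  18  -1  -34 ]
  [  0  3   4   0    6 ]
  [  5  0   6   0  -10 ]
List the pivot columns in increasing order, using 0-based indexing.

ρ1 := 1/15·ρ1
  [ 1  0  6/5  -1/15  -34/15 ]
  [ 0  3    4      0       6 ]
  [ 5  0    6      0     -10 ]
ρ3 := ρ3 − 5·ρ1
  [ 1  0  6/5  -1/15  -34/15 ]
  [ 0  3    4      0       6 ]
  [ 0  0    0    1/3     4/3 ]
ρ2 := 1/3·ρ2
  [ 1  0  6/5  -1/15  -34/15 ]
  [ 0  1  4/3      0       2 ]
  [ 0  0    0    1/3     4/3 ]
ρ3 := 3·ρ3
  [ 1  0  6/5  -1/15  -34/15 ]
  [ 0  1  4/3      0       2 ]
  [ 0  0    0      1       4 ]
ρ1 := ρ1 + 1/15·ρ3
  [ 1  0  6/5  0  -2 ]
  [ 0  1  4/3  0   2 ]
  [ 0  0    0  1   4 ]
Pivot columns are the columns containing a leading 1.

0, 1, 3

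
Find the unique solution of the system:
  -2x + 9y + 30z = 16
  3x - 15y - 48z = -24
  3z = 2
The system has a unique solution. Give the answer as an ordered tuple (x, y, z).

(-4, -4/3, 2/3)

Form the augmented matrix and row-reduce:
  [ -2    9   30  |   16 ]
  [  3  -15  -48  |  -24 ]
  [  0    0    3  |    2 ]
r1 := -1/2·r1
  [ 1  -9/2  -15  |   -8 ]
  [ 3   -15  -48  |  -24 ]
  [ 0     0    3  |    2 ]
r2 := r2 − 3·r1
  [ 1  -9/2  -15  |  -8 ]
  [ 0  -3/2   -3  |   0 ]
  [ 0     0    3  |   2 ]
r2 := -2/3·r2
  [ 1  -9/2  -15  |  -8 ]
  [ 0     1    2  |   0 ]
  [ 0     0    3  |   2 ]
r3 := 1/3·r3
  [ 1  -9/2  -15  |   -8 ]
  [ 0     1    2  |    0 ]
  [ 0     0    1  |  2/3 ]
r2 := r2 − 2·r3
  [ 1  -9/2  -15  |    -8 ]
  [ 0     1    0  |  -4/3 ]
  [ 0     0    1  |   2/3 ]
r1 := r1 + 15·r3
  [ 1  -9/2  0  |     2 ]
  [ 0     1  0  |  -4/3 ]
  [ 0     0  1  |   2/3 ]
r1 := r1 + 9/2·r2
  [ 1  0  0  |    -4 ]
  [ 0  1  0  |  -4/3 ]
  [ 0  0  1  |   2/3 ]
Reading off the last column: x = -4, y = -4/3, z = 2/3.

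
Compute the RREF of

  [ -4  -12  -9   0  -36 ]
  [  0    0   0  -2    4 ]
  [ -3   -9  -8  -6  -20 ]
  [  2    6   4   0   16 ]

Multiply R1 by -1/4.
  [  1   3  9/4   0    9 ]
  [  0   0    0  -2    4 ]
  [ -3  -9   -8  -6  -20 ]
  [  2   6    4   0   16 ]
Add 3 times R1 to R3.
  [ 1  3   9/4   0   9 ]
  [ 0  0     0  -2   4 ]
  [ 0  0  -5/4  -6   7 ]
  [ 2  6     4   0  16 ]
Subtract 2 times R1 from R4.
  [ 1  3   9/4   0   9 ]
  [ 0  0     0  -2   4 ]
  [ 0  0  -5/4  -6   7 ]
  [ 0  0  -1/2   0  -2 ]
Swap R2 and R3.
  [ 1  3   9/4   0   9 ]
  [ 0  0  -5/4  -6   7 ]
  [ 0  0     0  -2   4 ]
  [ 0  0  -1/2   0  -2 ]
Multiply R2 by -4/5.
  [ 1  3   9/4     0      9 ]
  [ 0  0     1  24/5  -28/5 ]
  [ 0  0     0    -2      4 ]
  [ 0  0  -1/2     0     -2 ]
Add 1/2 times R2 to R4.
  [ 1  3  9/4     0      9 ]
  [ 0  0    1  24/5  -28/5 ]
  [ 0  0    0    -2      4 ]
  [ 0  0    0  12/5  -24/5 ]
Multiply R3 by -1/2.
  [ 1  3  9/4     0      9 ]
  [ 0  0    1  24/5  -28/5 ]
  [ 0  0    0     1     -2 ]
  [ 0  0    0  12/5  -24/5 ]
Subtract 12/5 times R3 from R4.
  [ 1  3  9/4     0      9 ]
  [ 0  0    1  24/5  -28/5 ]
  [ 0  0    0     1     -2 ]
  [ 0  0    0     0      0 ]
Subtract 24/5 times R3 from R2.
  [ 1  3  9/4  0   9 ]
  [ 0  0    1  0   4 ]
  [ 0  0    0  1  -2 ]
  [ 0  0    0  0   0 ]
Subtract 9/4 times R2 from R1.
  [ 1  3  0  0   0 ]
  [ 0  0  1  0   4 ]
  [ 0  0  0  1  -2 ]
  [ 0  0  0  0   0 ]

[[1, 3, 0, 0, 0], [0, 0, 1, 0, 4], [0, 0, 0, 1, -2], [0, 0, 0, 0, 0]]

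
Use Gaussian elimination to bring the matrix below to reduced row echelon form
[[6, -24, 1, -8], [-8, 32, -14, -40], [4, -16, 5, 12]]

[[1, -4, 0, -2], [0, 0, 1, 4], [0, 0, 0, 0]]

Multiply R1 by 1/6.
Add 8 times R1 to R2.
Subtract 4 times R1 from R3.
Multiply R2 by -3/38.
Subtract 13/3 times R2 from R3.
Subtract 1/6 times R2 from R1.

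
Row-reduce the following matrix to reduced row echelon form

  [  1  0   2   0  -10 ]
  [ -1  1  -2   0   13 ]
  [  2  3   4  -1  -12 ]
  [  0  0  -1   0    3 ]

[[1, 0, 0, 0, -4], [0, 1, 0, 0, 3], [0, 0, 1, 0, -3], [0, 0, 0, 1, 1]]

R2 ← R2 + R1
  [ 1  0   2   0  -10 ]
  [ 0  1   0   0    3 ]
  [ 2  3   4  -1  -12 ]
  [ 0  0  -1   0    3 ]
R3 ← R3 − 2·R1
  [ 1  0   2   0  -10 ]
  [ 0  1   0   0    3 ]
  [ 0  3   0  -1    8 ]
  [ 0  0  -1   0    3 ]
R3 ← R3 − 3·R2
  [ 1  0   2   0  -10 ]
  [ 0  1   0   0    3 ]
  [ 0  0   0  -1   -1 ]
  [ 0  0  -1   0    3 ]
R3 <-> R4
  [ 1  0   2   0  -10 ]
  [ 0  1   0   0    3 ]
  [ 0  0  -1   0    3 ]
  [ 0  0   0  -1   -1 ]
R3 ← -1·R3
  [ 1  0  2   0  -10 ]
  [ 0  1  0   0    3 ]
  [ 0  0  1   0   -3 ]
  [ 0  0  0  -1   -1 ]
R4 ← -1·R4
  [ 1  0  2  0  -10 ]
  [ 0  1  0  0    3 ]
  [ 0  0  1  0   -3 ]
  [ 0  0  0  1    1 ]
R1 ← R1 − 2·R3
  [ 1  0  0  0  -4 ]
  [ 0  1  0  0   3 ]
  [ 0  0  1  0  -3 ]
  [ 0  0  0  1   1 ]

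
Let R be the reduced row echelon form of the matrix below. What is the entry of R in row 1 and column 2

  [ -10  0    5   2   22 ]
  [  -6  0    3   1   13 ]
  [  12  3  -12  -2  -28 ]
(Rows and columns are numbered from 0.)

ρ1 → -1/10·ρ1
  [  1  0  -1/2  -1/5  -11/5 ]
  [ -6  0     3     1     13 ]
  [ 12  3   -12    -2    -28 ]
ρ2 → ρ2 + 6·ρ1
  [  1  0  -1/2  -1/5  -11/5 ]
  [  0  0     0  -1/5   -1/5 ]
  [ 12  3   -12    -2    -28 ]
ρ3 → ρ3 − 12·ρ1
  [ 1  0  -1/2  -1/5  -11/5 ]
  [ 0  0     0  -1/5   -1/5 ]
  [ 0  3    -6   2/5   -8/5 ]
ρ2 <-> ρ3
  [ 1  0  -1/2  -1/5  -11/5 ]
  [ 0  3    -6   2/5   -8/5 ]
  [ 0  0     0  -1/5   -1/5 ]
ρ2 → 1/3·ρ2
  [ 1  0  -1/2  -1/5  -11/5 ]
  [ 0  1    -2  2/15  -8/15 ]
  [ 0  0     0  -1/5   -1/5 ]
ρ3 → -5·ρ3
  [ 1  0  -1/2  -1/5  -11/5 ]
  [ 0  1    -2  2/15  -8/15 ]
  [ 0  0     0     1      1 ]
ρ2 → ρ2 − 2/15·ρ3
  [ 1  0  -1/2  -1/5  -11/5 ]
  [ 0  1    -2     0   -2/3 ]
  [ 0  0     0     1      1 ]
ρ1 → ρ1 + 1/5·ρ3
  [ 1  0  -1/2  0    -2 ]
  [ 0  1    -2  0  -2/3 ]
  [ 0  0     0  1     1 ]

-2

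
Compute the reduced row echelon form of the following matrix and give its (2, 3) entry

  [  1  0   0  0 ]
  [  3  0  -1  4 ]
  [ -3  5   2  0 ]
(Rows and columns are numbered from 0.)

-4

Subtract 3 times ρ1 from ρ2.
  [  1  0   0  0 ]
  [  0  0  -1  4 ]
  [ -3  5   2  0 ]
Add 3 times ρ1 to ρ3.
  [ 1  0   0  0 ]
  [ 0  0  -1  4 ]
  [ 0  5   2  0 ]
Swap ρ2 and ρ3.
  [ 1  0   0  0 ]
  [ 0  5   2  0 ]
  [ 0  0  -1  4 ]
Multiply ρ2 by 1/5.
  [ 1  0    0  0 ]
  [ 0  1  2/5  0 ]
  [ 0  0   -1  4 ]
Multiply ρ3 by -1.
  [ 1  0    0   0 ]
  [ 0  1  2/5   0 ]
  [ 0  0    1  -4 ]
Subtract 2/5 times ρ3 from ρ2.
  [ 1  0  0    0 ]
  [ 0  1  0  8/5 ]
  [ 0  0  1   -4 ]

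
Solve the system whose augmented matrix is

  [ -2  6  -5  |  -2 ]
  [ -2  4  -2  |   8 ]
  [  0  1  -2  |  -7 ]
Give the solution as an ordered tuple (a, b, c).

Multiply r1 by -1/2.
  [  1  -3  5/2  |   1 ]
  [ -2   4   -2  |   8 ]
  [  0   1   -2  |  -7 ]
Add 2 times r1 to r2.
  [ 1  -3  5/2  |   1 ]
  [ 0  -2    3  |  10 ]
  [ 0   1   -2  |  -7 ]
Multiply r2 by -1/2.
  [ 1  -3   5/2  |   1 ]
  [ 0   1  -3/2  |  -5 ]
  [ 0   1    -2  |  -7 ]
Subtract r2 from r3.
  [ 1  -3   5/2  |   1 ]
  [ 0   1  -3/2  |  -5 ]
  [ 0   0  -1/2  |  -2 ]
Multiply r3 by -2.
  [ 1  -3   5/2  |   1 ]
  [ 0   1  -3/2  |  -5 ]
  [ 0   0     1  |   4 ]
Add 3/2 times r3 to r2.
  [ 1  -3  5/2  |  1 ]
  [ 0   1    0  |  1 ]
  [ 0   0    1  |  4 ]
Subtract 5/2 times r3 from r1.
  [ 1  -3  0  |  -9 ]
  [ 0   1  0  |   1 ]
  [ 0   0  1  |   4 ]
Add 3 times r2 to r1.
  [ 1  0  0  |  -6 ]
  [ 0  1  0  |   1 ]
  [ 0  0  1  |   4 ]
Reading off the last column: a = -6, b = 1, c = 4.

(-6, 1, 4)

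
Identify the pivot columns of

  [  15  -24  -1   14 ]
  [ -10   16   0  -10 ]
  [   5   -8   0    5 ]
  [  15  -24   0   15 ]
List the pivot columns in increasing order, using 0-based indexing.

r1 ← 1/15·r1
  [   1  -8/5  -1/15  14/15 ]
  [ -10    16      0    -10 ]
  [   5    -8      0      5 ]
  [  15   -24      0     15 ]
r2 ← r2 + 10·r1
  [  1  -8/5  -1/15  14/15 ]
  [  0     0   -2/3   -2/3 ]
  [  5    -8      0      5 ]
  [ 15   -24      0     15 ]
r3 ← r3 − 5·r1
  [  1  -8/5  -1/15  14/15 ]
  [  0     0   -2/3   -2/3 ]
  [  0     0    1/3    1/3 ]
  [ 15   -24      0     15 ]
r4 ← r4 − 15·r1
  [ 1  -8/5  -1/15  14/15 ]
  [ 0     0   -2/3   -2/3 ]
  [ 0     0    1/3    1/3 ]
  [ 0     0      1      1 ]
r2 ← -3/2·r2
  [ 1  -8/5  -1/15  14/15 ]
  [ 0     0      1      1 ]
  [ 0     0    1/3    1/3 ]
  [ 0     0      1      1 ]
r3 ← r3 − 1/3·r2
  [ 1  -8/5  -1/15  14/15 ]
  [ 0     0      1      1 ]
  [ 0     0      0      0 ]
  [ 0     0      1      1 ]
r4 ← r4 − r2
  [ 1  -8/5  -1/15  14/15 ]
  [ 0     0      1      1 ]
  [ 0     0      0      0 ]
  [ 0     0      0      0 ]
r1 ← r1 + 1/15·r2
  [ 1  -8/5  0  1 ]
  [ 0     0  1  1 ]
  [ 0     0  0  0 ]
  [ 0     0  0  0 ]
Pivot columns are the columns containing a leading 1.

0, 2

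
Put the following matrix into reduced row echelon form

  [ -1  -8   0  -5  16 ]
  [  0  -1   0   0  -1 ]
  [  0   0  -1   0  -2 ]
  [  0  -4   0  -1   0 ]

[[1, 0, 0, 0, -4], [0, 1, 0, 0, 1], [0, 0, 1, 0, 2], [0, 0, 0, 1, -4]]

R1 → -1·R1
  [ 1   8   0   5  -16 ]
  [ 0  -1   0   0   -1 ]
  [ 0   0  -1   0   -2 ]
  [ 0  -4   0  -1    0 ]
R2 → -1·R2
  [ 1   8   0   5  -16 ]
  [ 0   1   0   0    1 ]
  [ 0   0  -1   0   -2 ]
  [ 0  -4   0  -1    0 ]
R4 → R4 + 4·R2
  [ 1  8   0   5  -16 ]
  [ 0  1   0   0    1 ]
  [ 0  0  -1   0   -2 ]
  [ 0  0   0  -1    4 ]
R3 → -1·R3
  [ 1  8  0   5  -16 ]
  [ 0  1  0   0    1 ]
  [ 0  0  1   0    2 ]
  [ 0  0  0  -1    4 ]
R4 → -1·R4
  [ 1  8  0  5  -16 ]
  [ 0  1  0  0    1 ]
  [ 0  0  1  0    2 ]
  [ 0  0  0  1   -4 ]
R1 → R1 − 5·R4
  [ 1  8  0  0   4 ]
  [ 0  1  0  0   1 ]
  [ 0  0  1  0   2 ]
  [ 0  0  0  1  -4 ]
R1 → R1 − 8·R2
  [ 1  0  0  0  -4 ]
  [ 0  1  0  0   1 ]
  [ 0  0  1  0   2 ]
  [ 0  0  0  1  -4 ]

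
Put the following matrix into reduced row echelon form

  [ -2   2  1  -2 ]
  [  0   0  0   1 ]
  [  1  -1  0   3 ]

[[1, -1, 0, 0], [0, 0, 1, 0], [0, 0, 0, 1]]

R1 -> -1/2·R1
R3 -> R3 − R1
R2 <-> R3
R2 -> 2·R2
R2 -> R2 − 4·R3
R1 -> R1 − R3
R1 -> R1 + 1/2·R2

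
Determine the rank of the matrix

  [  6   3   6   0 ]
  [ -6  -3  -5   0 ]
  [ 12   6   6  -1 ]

Multiply R1 by 1/6.
Add 6 times R1 to R2.
Subtract 12 times R1 from R3.
Add 6 times R2 to R3.
Multiply R3 by -1.
Subtract R2 from R1.
The reduced form has 3 nonzero rows.

rank = 3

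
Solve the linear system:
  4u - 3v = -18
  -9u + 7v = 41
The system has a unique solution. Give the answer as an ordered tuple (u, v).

Form the augmented matrix and row-reduce:
  [  4  -3  |  -18 ]
  [ -9   7  |   41 ]
ρ1 := 1/4·ρ1
ρ2 := ρ2 + 9·ρ1
ρ2 := 4·ρ2
ρ1 := ρ1 + 3/4·ρ2
Reading off the last column: u = -3, v = 2.

(-3, 2)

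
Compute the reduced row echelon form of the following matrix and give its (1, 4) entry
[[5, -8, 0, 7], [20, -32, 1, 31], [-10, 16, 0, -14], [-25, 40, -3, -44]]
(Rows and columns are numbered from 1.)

7/5

R1 ← 1/5·R1
R2 ← R2 − 20·R1
R3 ← R3 + 10·R1
R4 ← R4 + 25·R1
R4 ← R4 + 3·R2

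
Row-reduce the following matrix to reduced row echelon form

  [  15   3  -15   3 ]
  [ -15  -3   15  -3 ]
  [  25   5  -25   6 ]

R1 → 1/15·R1
  [   1  1/5   -1  1/5 ]
  [ -15   -3   15   -3 ]
  [  25    5  -25    6 ]
R2 → R2 + 15·R1
  [  1  1/5   -1  1/5 ]
  [  0    0    0    0 ]
  [ 25    5  -25    6 ]
R3 → R3 − 25·R1
  [ 1  1/5  -1  1/5 ]
  [ 0    0   0    0 ]
  [ 0    0   0    1 ]
R2 <=> R3
  [ 1  1/5  -1  1/5 ]
  [ 0    0   0    1 ]
  [ 0    0   0    0 ]
R1 → R1 − 1/5·R2
  [ 1  1/5  -1  0 ]
  [ 0    0   0  1 ]
  [ 0    0   0  0 ]

[[1, 1/5, -1, 0], [0, 0, 0, 1], [0, 0, 0, 0]]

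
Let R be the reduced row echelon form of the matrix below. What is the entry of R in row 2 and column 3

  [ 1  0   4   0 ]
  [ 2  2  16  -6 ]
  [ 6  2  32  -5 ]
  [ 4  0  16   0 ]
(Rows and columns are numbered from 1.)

Subtract 2 times ρ1 from ρ2.
Subtract 6 times ρ1 from ρ3.
Subtract 4 times ρ1 from ρ4.
Multiply ρ2 by 1/2.
Subtract 2 times ρ2 from ρ3.
Add 3 times ρ3 to ρ2.

4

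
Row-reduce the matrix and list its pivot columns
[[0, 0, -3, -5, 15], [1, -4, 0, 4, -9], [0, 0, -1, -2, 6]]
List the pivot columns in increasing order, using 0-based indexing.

R1 ↔ R2
R2 := -1/3·R2
R3 := R3 + R2
R3 := -3·R3
R2 := R2 − 5/3·R3
R1 := R1 − 4·R3
Pivot columns are the columns containing a leading 1.

0, 2, 3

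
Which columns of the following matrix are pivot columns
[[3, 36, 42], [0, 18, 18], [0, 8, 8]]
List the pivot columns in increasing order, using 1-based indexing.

r1 → 1/3·r1
  [ 1  12  14 ]
  [ 0  18  18 ]
  [ 0   8   8 ]
r2 → 1/18·r2
  [ 1  12  14 ]
  [ 0   1   1 ]
  [ 0   8   8 ]
r3 → r3 − 8·r2
  [ 1  12  14 ]
  [ 0   1   1 ]
  [ 0   0   0 ]
r1 → r1 − 12·r2
  [ 1  0  2 ]
  [ 0  1  1 ]
  [ 0  0  0 ]
Pivot columns are the columns containing a leading 1.

1, 2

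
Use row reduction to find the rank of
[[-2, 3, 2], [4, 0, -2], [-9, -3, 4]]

ρ1 ← -1/2·ρ1
ρ2 ← ρ2 − 4·ρ1
ρ3 ← ρ3 + 9·ρ1
ρ2 ← 1/6·ρ2
ρ3 ← ρ3 + 33/2·ρ2
ρ3 ← 2·ρ3
ρ2 ← ρ2 − 1/3·ρ3
ρ1 ← ρ1 + ρ3
ρ1 ← ρ1 + 3/2·ρ2
The reduced form has 3 nonzero rows.

rank = 3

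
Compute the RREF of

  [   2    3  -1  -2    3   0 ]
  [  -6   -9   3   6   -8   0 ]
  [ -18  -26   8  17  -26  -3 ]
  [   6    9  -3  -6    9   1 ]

[[1, 0, 1, 1/2, 0, 0], [0, 1, -1, -1, 0, 0], [0, 0, 0, 0, 1, 0], [0, 0, 0, 0, 0, 1]]

Multiply ρ1 by 1/2.
  [   1  3/2  -1/2  -1  3/2   0 ]
  [  -6   -9     3   6   -8   0 ]
  [ -18  -26     8  17  -26  -3 ]
  [   6    9    -3  -6    9   1 ]
Add 6 times ρ1 to ρ2.
  [   1  3/2  -1/2  -1  3/2   0 ]
  [   0    0     0   0    1   0 ]
  [ -18  -26     8  17  -26  -3 ]
  [   6    9    -3  -6    9   1 ]
Add 18 times ρ1 to ρ3.
  [ 1  3/2  -1/2  -1  3/2   0 ]
  [ 0    0     0   0    1   0 ]
  [ 0    1    -1  -1    1  -3 ]
  [ 6    9    -3  -6    9   1 ]
Subtract 6 times ρ1 from ρ4.
  [ 1  3/2  -1/2  -1  3/2   0 ]
  [ 0    0     0   0    1   0 ]
  [ 0    1    -1  -1    1  -3 ]
  [ 0    0     0   0    0   1 ]
Swap ρ2 and ρ3.
  [ 1  3/2  -1/2  -1  3/2   0 ]
  [ 0    1    -1  -1    1  -3 ]
  [ 0    0     0   0    1   0 ]
  [ 0    0     0   0    0   1 ]
Add 3 times ρ4 to ρ2.
  [ 1  3/2  -1/2  -1  3/2  0 ]
  [ 0    1    -1  -1    1  0 ]
  [ 0    0     0   0    1  0 ]
  [ 0    0     0   0    0  1 ]
Subtract ρ3 from ρ2.
  [ 1  3/2  -1/2  -1  3/2  0 ]
  [ 0    1    -1  -1    0  0 ]
  [ 0    0     0   0    1  0 ]
  [ 0    0     0   0    0  1 ]
Subtract 3/2 times ρ3 from ρ1.
  [ 1  3/2  -1/2  -1  0  0 ]
  [ 0    1    -1  -1  0  0 ]
  [ 0    0     0   0  1  0 ]
  [ 0    0     0   0  0  1 ]
Subtract 3/2 times ρ2 from ρ1.
  [ 1  0   1  1/2  0  0 ]
  [ 0  1  -1   -1  0  0 ]
  [ 0  0   0    0  1  0 ]
  [ 0  0   0    0  0  1 ]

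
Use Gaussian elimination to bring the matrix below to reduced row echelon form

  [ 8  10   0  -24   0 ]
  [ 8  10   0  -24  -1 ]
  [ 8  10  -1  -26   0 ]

[[1, 5/4, 0, -3, 0], [0, 0, 1, 2, 0], [0, 0, 0, 0, 1]]

R1 → 1/8·R1
  [ 1  5/4   0   -3   0 ]
  [ 8   10   0  -24  -1 ]
  [ 8   10  -1  -26   0 ]
R2 → R2 − 8·R1
  [ 1  5/4   0   -3   0 ]
  [ 0    0   0    0  -1 ]
  [ 8   10  -1  -26   0 ]
R3 → R3 − 8·R1
  [ 1  5/4   0  -3   0 ]
  [ 0    0   0   0  -1 ]
  [ 0    0  -1  -2   0 ]
R2 ↔ R3
  [ 1  5/4   0  -3   0 ]
  [ 0    0  -1  -2   0 ]
  [ 0    0   0   0  -1 ]
R2 → -1·R2
  [ 1  5/4  0  -3   0 ]
  [ 0    0  1   2   0 ]
  [ 0    0  0   0  -1 ]
R3 → -1·R3
  [ 1  5/4  0  -3  0 ]
  [ 0    0  1   2  0 ]
  [ 0    0  0   0  1 ]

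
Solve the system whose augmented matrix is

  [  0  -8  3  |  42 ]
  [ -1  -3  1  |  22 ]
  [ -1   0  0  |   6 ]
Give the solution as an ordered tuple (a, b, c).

(-6, -6, -2)

ρ1 ↔ ρ2
  [ -1  -3  1  |  22 ]
  [  0  -8  3  |  42 ]
  [ -1   0  0  |   6 ]
ρ1 -> -1·ρ1
  [  1   3  -1  |  -22 ]
  [  0  -8   3  |   42 ]
  [ -1   0   0  |    6 ]
ρ3 -> ρ3 + ρ1
  [ 1   3  -1  |  -22 ]
  [ 0  -8   3  |   42 ]
  [ 0   3  -1  |  -16 ]
ρ2 -> -1/8·ρ2
  [ 1  3    -1  |    -22 ]
  [ 0  1  -3/8  |  -21/4 ]
  [ 0  3    -1  |    -16 ]
ρ3 -> ρ3 − 3·ρ2
  [ 1  3    -1  |    -22 ]
  [ 0  1  -3/8  |  -21/4 ]
  [ 0  0   1/8  |   -1/4 ]
ρ3 -> 8·ρ3
  [ 1  3    -1  |    -22 ]
  [ 0  1  -3/8  |  -21/4 ]
  [ 0  0     1  |     -2 ]
ρ2 -> ρ2 + 3/8·ρ3
  [ 1  3  -1  |  -22 ]
  [ 0  1   0  |   -6 ]
  [ 0  0   1  |   -2 ]
ρ1 -> ρ1 + ρ3
  [ 1  3  0  |  -24 ]
  [ 0  1  0  |   -6 ]
  [ 0  0  1  |   -2 ]
ρ1 -> ρ1 − 3·ρ2
  [ 1  0  0  |  -6 ]
  [ 0  1  0  |  -6 ]
  [ 0  0  1  |  -2 ]
Reading off the last column: a = -6, b = -6, c = -2.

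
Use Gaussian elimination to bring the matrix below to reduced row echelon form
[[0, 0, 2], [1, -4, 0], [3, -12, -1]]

[[1, -4, 0], [0, 0, 1], [0, 0, 0]]

R1 <=> R2
R3 := R3 − 3·R1
R2 := 1/2·R2
R3 := R3 + R2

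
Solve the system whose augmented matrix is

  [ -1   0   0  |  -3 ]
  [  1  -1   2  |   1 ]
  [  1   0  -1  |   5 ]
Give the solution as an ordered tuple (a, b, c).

Multiply ρ1 by -1.
  [ 1   0   0  |  3 ]
  [ 1  -1   2  |  1 ]
  [ 1   0  -1  |  5 ]
Subtract ρ1 from ρ2.
  [ 1   0   0  |   3 ]
  [ 0  -1   2  |  -2 ]
  [ 1   0  -1  |   5 ]
Subtract ρ1 from ρ3.
  [ 1   0   0  |   3 ]
  [ 0  -1   2  |  -2 ]
  [ 0   0  -1  |   2 ]
Multiply ρ2 by -1.
  [ 1  0   0  |  3 ]
  [ 0  1  -2  |  2 ]
  [ 0  0  -1  |  2 ]
Multiply ρ3 by -1.
  [ 1  0   0  |   3 ]
  [ 0  1  -2  |   2 ]
  [ 0  0   1  |  -2 ]
Add 2 times ρ3 to ρ2.
  [ 1  0  0  |   3 ]
  [ 0  1  0  |  -2 ]
  [ 0  0  1  |  -2 ]
Reading off the last column: a = 3, b = -2, c = -2.

(3, -2, -2)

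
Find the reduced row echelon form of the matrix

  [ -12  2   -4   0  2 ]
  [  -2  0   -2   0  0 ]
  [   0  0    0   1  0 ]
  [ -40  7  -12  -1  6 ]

[[1, 0, 1, 0, 0], [0, 1, 4, 0, 0], [0, 0, 0, 1, 0], [0, 0, 0, 0, 1]]

ρ1 := -1/12·ρ1
  [   1  -1/6  1/3   0  -1/6 ]
  [  -2     0   -2   0     0 ]
  [   0     0    0   1     0 ]
  [ -40     7  -12  -1     6 ]
ρ2 := ρ2 + 2·ρ1
  [   1  -1/6   1/3   0  -1/6 ]
  [   0  -1/3  -4/3   0  -1/3 ]
  [   0     0     0   1     0 ]
  [ -40     7   -12  -1     6 ]
ρ4 := ρ4 + 40·ρ1
  [ 1  -1/6   1/3   0  -1/6 ]
  [ 0  -1/3  -4/3   0  -1/3 ]
  [ 0     0     0   1     0 ]
  [ 0   1/3   4/3  -1  -2/3 ]
ρ2 := -3·ρ2
  [ 1  -1/6  1/3   0  -1/6 ]
  [ 0     1    4   0     1 ]
  [ 0     0    0   1     0 ]
  [ 0   1/3  4/3  -1  -2/3 ]
ρ4 := ρ4 − 1/3·ρ2
  [ 1  -1/6  1/3   0  -1/6 ]
  [ 0     1    4   0     1 ]
  [ 0     0    0   1     0 ]
  [ 0     0    0  -1    -1 ]
ρ4 := ρ4 + ρ3
  [ 1  -1/6  1/3  0  -1/6 ]
  [ 0     1    4  0     1 ]
  [ 0     0    0  1     0 ]
  [ 0     0    0  0    -1 ]
ρ4 := -1·ρ4
  [ 1  -1/6  1/3  0  -1/6 ]
  [ 0     1    4  0     1 ]
  [ 0     0    0  1     0 ]
  [ 0     0    0  0     1 ]
ρ2 := ρ2 − ρ4
  [ 1  -1/6  1/3  0  -1/6 ]
  [ 0     1    4  0     0 ]
  [ 0     0    0  1     0 ]
  [ 0     0    0  0     1 ]
ρ1 := ρ1 + 1/6·ρ4
  [ 1  -1/6  1/3  0  0 ]
  [ 0     1    4  0  0 ]
  [ 0     0    0  1  0 ]
  [ 0     0    0  0  1 ]
ρ1 := ρ1 + 1/6·ρ2
  [ 1  0  1  0  0 ]
  [ 0  1  4  0  0 ]
  [ 0  0  0  1  0 ]
  [ 0  0  0  0  1 ]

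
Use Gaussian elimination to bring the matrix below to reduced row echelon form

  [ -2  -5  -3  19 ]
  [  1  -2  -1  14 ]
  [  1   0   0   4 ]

R1 → -1/2·R1
  [ 1  5/2  3/2  -19/2 ]
  [ 1   -2   -1     14 ]
  [ 1    0    0      4 ]
R2 → R2 − R1
  [ 1   5/2   3/2  -19/2 ]
  [ 0  -9/2  -5/2   47/2 ]
  [ 1     0     0      4 ]
R3 → R3 − R1
  [ 1   5/2   3/2  -19/2 ]
  [ 0  -9/2  -5/2   47/2 ]
  [ 0  -5/2  -3/2   27/2 ]
R2 → -2/9·R2
  [ 1   5/2   3/2  -19/2 ]
  [ 0     1   5/9  -47/9 ]
  [ 0  -5/2  -3/2   27/2 ]
R3 → R3 + 5/2·R2
  [ 1  5/2   3/2  -19/2 ]
  [ 0    1   5/9  -47/9 ]
  [ 0    0  -1/9    4/9 ]
R3 → -9·R3
  [ 1  5/2  3/2  -19/2 ]
  [ 0    1  5/9  -47/9 ]
  [ 0    0    1     -4 ]
R2 → R2 − 5/9·R3
  [ 1  5/2  3/2  -19/2 ]
  [ 0    1    0     -3 ]
  [ 0    0    1     -4 ]
R1 → R1 − 3/2·R3
  [ 1  5/2  0  -7/2 ]
  [ 0    1  0    -3 ]
  [ 0    0  1    -4 ]
R1 → R1 − 5/2·R2
  [ 1  0  0   4 ]
  [ 0  1  0  -3 ]
  [ 0  0  1  -4 ]

[[1, 0, 0, 4], [0, 1, 0, -3], [0, 0, 1, -4]]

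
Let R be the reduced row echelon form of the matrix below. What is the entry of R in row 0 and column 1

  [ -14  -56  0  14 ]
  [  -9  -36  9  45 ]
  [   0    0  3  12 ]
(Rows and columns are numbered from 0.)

4

Multiply r1 by -1/14.
  [  1    4  0  -1 ]
  [ -9  -36  9  45 ]
  [  0    0  3  12 ]
Add 9 times r1 to r2.
  [ 1  4  0  -1 ]
  [ 0  0  9  36 ]
  [ 0  0  3  12 ]
Multiply r2 by 1/9.
  [ 1  4  0  -1 ]
  [ 0  0  1   4 ]
  [ 0  0  3  12 ]
Subtract 3 times r2 from r3.
  [ 1  4  0  -1 ]
  [ 0  0  1   4 ]
  [ 0  0  0   0 ]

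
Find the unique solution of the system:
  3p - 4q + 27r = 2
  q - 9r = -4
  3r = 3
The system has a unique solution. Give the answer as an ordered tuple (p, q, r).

Form the augmented matrix and row-reduce:
  [ 3  -4  27  |   2 ]
  [ 0   1  -9  |  -4 ]
  [ 0   0   3  |   3 ]
Multiply ρ1 by 1/3.
  [ 1  -4/3   9  |  2/3 ]
  [ 0     1  -9  |   -4 ]
  [ 0     0   3  |    3 ]
Multiply ρ3 by 1/3.
  [ 1  -4/3   9  |  2/3 ]
  [ 0     1  -9  |   -4 ]
  [ 0     0   1  |    1 ]
Add 9 times ρ3 to ρ2.
  [ 1  -4/3  9  |  2/3 ]
  [ 0     1  0  |    5 ]
  [ 0     0  1  |    1 ]
Subtract 9 times ρ3 from ρ1.
  [ 1  -4/3  0  |  -25/3 ]
  [ 0     1  0  |      5 ]
  [ 0     0  1  |      1 ]
Add 4/3 times ρ2 to ρ1.
  [ 1  0  0  |  -5/3 ]
  [ 0  1  0  |     5 ]
  [ 0  0  1  |     1 ]
Reading off the last column: p = -5/3, q = 5, r = 1.

(-5/3, 5, 1)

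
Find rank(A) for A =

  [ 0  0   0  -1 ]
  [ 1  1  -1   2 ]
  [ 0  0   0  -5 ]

Swap R1 and R2.
  [ 1  1  -1   2 ]
  [ 0  0   0  -1 ]
  [ 0  0   0  -5 ]
Multiply R2 by -1.
  [ 1  1  -1   2 ]
  [ 0  0   0   1 ]
  [ 0  0   0  -5 ]
Add 5 times R2 to R3.
  [ 1  1  -1  2 ]
  [ 0  0   0  1 ]
  [ 0  0   0  0 ]
Subtract 2 times R2 from R1.
  [ 1  1  -1  0 ]
  [ 0  0   0  1 ]
  [ 0  0   0  0 ]
The reduced form has 2 nonzero rows.

rank = 2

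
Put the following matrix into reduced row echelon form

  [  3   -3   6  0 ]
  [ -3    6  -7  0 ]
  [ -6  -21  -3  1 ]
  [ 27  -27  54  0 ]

[[1, 0, 5/3, 0], [0, 1, -1/3, 0], [0, 0, 0, 1], [0, 0, 0, 0]]

ρ1 := 1/3·ρ1
  [  1   -1   2  0 ]
  [ -3    6  -7  0 ]
  [ -6  -21  -3  1 ]
  [ 27  -27  54  0 ]
ρ2 := ρ2 + 3·ρ1
  [  1   -1   2  0 ]
  [  0    3  -1  0 ]
  [ -6  -21  -3  1 ]
  [ 27  -27  54  0 ]
ρ3 := ρ3 + 6·ρ1
  [  1   -1   2  0 ]
  [  0    3  -1  0 ]
  [  0  -27   9  1 ]
  [ 27  -27  54  0 ]
ρ4 := ρ4 − 27·ρ1
  [ 1   -1   2  0 ]
  [ 0    3  -1  0 ]
  [ 0  -27   9  1 ]
  [ 0    0   0  0 ]
ρ2 := 1/3·ρ2
  [ 1   -1     2  0 ]
  [ 0    1  -1/3  0 ]
  [ 0  -27     9  1 ]
  [ 0    0     0  0 ]
ρ3 := ρ3 + 27·ρ2
  [ 1  -1     2  0 ]
  [ 0   1  -1/3  0 ]
  [ 0   0     0  1 ]
  [ 0   0     0  0 ]
ρ1 := ρ1 + ρ2
  [ 1  0   5/3  0 ]
  [ 0  1  -1/3  0 ]
  [ 0  0     0  1 ]
  [ 0  0     0  0 ]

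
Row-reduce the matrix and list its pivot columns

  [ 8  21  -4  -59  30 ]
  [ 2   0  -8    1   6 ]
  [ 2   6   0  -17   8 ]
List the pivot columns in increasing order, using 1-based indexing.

1, 2, 5

Multiply R1 by 1/8.
  [ 1  21/8  -1/2  -59/8  15/4 ]
  [ 2     0    -8      1     6 ]
  [ 2     6     0    -17     8 ]
Subtract 2 times R1 from R2.
  [ 1   21/8  -1/2  -59/8  15/4 ]
  [ 0  -21/4    -7   63/4  -3/2 ]
  [ 2      6     0    -17     8 ]
Subtract 2 times R1 from R3.
  [ 1   21/8  -1/2  -59/8  15/4 ]
  [ 0  -21/4    -7   63/4  -3/2 ]
  [ 0    3/4     1   -9/4   1/2 ]
Multiply R2 by -4/21.
  [ 1  21/8  -1/2  -59/8  15/4 ]
  [ 0     1   4/3     -3   2/7 ]
  [ 0   3/4     1   -9/4   1/2 ]
Subtract 3/4 times R2 from R3.
  [ 1  21/8  -1/2  -59/8  15/4 ]
  [ 0     1   4/3     -3   2/7 ]
  [ 0     0     0      0   2/7 ]
Multiply R3 by 7/2.
  [ 1  21/8  -1/2  -59/8  15/4 ]
  [ 0     1   4/3     -3   2/7 ]
  [ 0     0     0      0     1 ]
Subtract 2/7 times R3 from R2.
  [ 1  21/8  -1/2  -59/8  15/4 ]
  [ 0     1   4/3     -3     0 ]
  [ 0     0     0      0     1 ]
Subtract 15/4 times R3 from R1.
  [ 1  21/8  -1/2  -59/8  0 ]
  [ 0     1   4/3     -3  0 ]
  [ 0     0     0      0  1 ]
Subtract 21/8 times R2 from R1.
  [ 1  0   -4  1/2  0 ]
  [ 0  1  4/3   -3  0 ]
  [ 0  0    0    0  1 ]
Pivot columns are the columns containing a leading 1.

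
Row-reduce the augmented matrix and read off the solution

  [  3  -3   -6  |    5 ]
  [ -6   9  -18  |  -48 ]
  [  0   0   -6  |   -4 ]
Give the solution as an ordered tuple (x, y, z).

(-3, -6, 2/3)

r1 := 1/3·r1
  [  1  -1   -2  |  5/3 ]
  [ -6   9  -18  |  -48 ]
  [  0   0   -6  |   -4 ]
r2 := r2 + 6·r1
  [ 1  -1   -2  |  5/3 ]
  [ 0   3  -30  |  -38 ]
  [ 0   0   -6  |   -4 ]
r2 := 1/3·r2
  [ 1  -1   -2  |    5/3 ]
  [ 0   1  -10  |  -38/3 ]
  [ 0   0   -6  |     -4 ]
r3 := -1/6·r3
  [ 1  -1   -2  |    5/3 ]
  [ 0   1  -10  |  -38/3 ]
  [ 0   0    1  |    2/3 ]
r2 := r2 + 10·r3
  [ 1  -1  -2  |  5/3 ]
  [ 0   1   0  |   -6 ]
  [ 0   0   1  |  2/3 ]
r1 := r1 + 2·r3
  [ 1  -1  0  |    3 ]
  [ 0   1  0  |   -6 ]
  [ 0   0  1  |  2/3 ]
r1 := r1 + r2
  [ 1  0  0  |   -3 ]
  [ 0  1  0  |   -6 ]
  [ 0  0  1  |  2/3 ]
Reading off the last column: x = -3, y = -6, z = 2/3.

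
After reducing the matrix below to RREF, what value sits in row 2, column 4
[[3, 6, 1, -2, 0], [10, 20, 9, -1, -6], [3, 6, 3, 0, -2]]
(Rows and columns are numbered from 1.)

1

ρ1 → 1/3·ρ1
  [  1   2  1/3  -2/3   0 ]
  [ 10  20    9    -1  -6 ]
  [  3   6    3     0  -2 ]
ρ2 → ρ2 − 10·ρ1
  [ 1  2   1/3  -2/3   0 ]
  [ 0  0  17/3  17/3  -6 ]
  [ 3  6     3     0  -2 ]
ρ3 → ρ3 − 3·ρ1
  [ 1  2   1/3  -2/3   0 ]
  [ 0  0  17/3  17/3  -6 ]
  [ 0  0     2     2  -2 ]
ρ2 → 3/17·ρ2
  [ 1  2  1/3  -2/3       0 ]
  [ 0  0    1     1  -18/17 ]
  [ 0  0    2     2      -2 ]
ρ3 → ρ3 − 2·ρ2
  [ 1  2  1/3  -2/3       0 ]
  [ 0  0    1     1  -18/17 ]
  [ 0  0    0     0    2/17 ]
ρ3 → 17/2·ρ3
  [ 1  2  1/3  -2/3       0 ]
  [ 0  0    1     1  -18/17 ]
  [ 0  0    0     0       1 ]
ρ2 → ρ2 + 18/17·ρ3
  [ 1  2  1/3  -2/3  0 ]
  [ 0  0    1     1  0 ]
  [ 0  0    0     0  1 ]
ρ1 → ρ1 − 1/3·ρ2
  [ 1  2  0  -1  0 ]
  [ 0  0  1   1  0 ]
  [ 0  0  0   0  1 ]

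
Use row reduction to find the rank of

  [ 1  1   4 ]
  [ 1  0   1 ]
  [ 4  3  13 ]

R2 ← R2 − R1
  [ 1   1   4 ]
  [ 0  -1  -3 ]
  [ 4   3  13 ]
R3 ← R3 − 4·R1
  [ 1   1   4 ]
  [ 0  -1  -3 ]
  [ 0  -1  -3 ]
R2 ← -1·R2
  [ 1   1   4 ]
  [ 0   1   3 ]
  [ 0  -1  -3 ]
R3 ← R3 + R2
  [ 1  1  4 ]
  [ 0  1  3 ]
  [ 0  0  0 ]
R1 ← R1 − R2
  [ 1  0  1 ]
  [ 0  1  3 ]
  [ 0  0  0 ]
The reduced form has 2 nonzero rows.

rank = 2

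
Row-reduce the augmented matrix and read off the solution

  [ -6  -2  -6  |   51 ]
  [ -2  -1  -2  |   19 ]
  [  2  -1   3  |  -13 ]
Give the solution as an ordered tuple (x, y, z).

(-1/2, -6, -6)

R1 := -1/6·R1
  [  1  1/3   1  |  -17/2 ]
  [ -2   -1  -2  |     19 ]
  [  2   -1   3  |    -13 ]
R2 := R2 + 2·R1
  [ 1   1/3  1  |  -17/2 ]
  [ 0  -1/3  0  |      2 ]
  [ 2    -1  3  |    -13 ]
R3 := R3 − 2·R1
  [ 1   1/3  1  |  -17/2 ]
  [ 0  -1/3  0  |      2 ]
  [ 0  -5/3  1  |      4 ]
R2 := -3·R2
  [ 1   1/3  1  |  -17/2 ]
  [ 0     1  0  |     -6 ]
  [ 0  -5/3  1  |      4 ]
R3 := R3 + 5/3·R2
  [ 1  1/3  1  |  -17/2 ]
  [ 0    1  0  |     -6 ]
  [ 0    0  1  |     -6 ]
R1 := R1 − R3
  [ 1  1/3  0  |  -5/2 ]
  [ 0    1  0  |    -6 ]
  [ 0    0  1  |    -6 ]
R1 := R1 − 1/3·R2
  [ 1  0  0  |  -1/2 ]
  [ 0  1  0  |    -6 ]
  [ 0  0  1  |    -6 ]
Reading off the last column: x = -1/2, y = -6, z = -6.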